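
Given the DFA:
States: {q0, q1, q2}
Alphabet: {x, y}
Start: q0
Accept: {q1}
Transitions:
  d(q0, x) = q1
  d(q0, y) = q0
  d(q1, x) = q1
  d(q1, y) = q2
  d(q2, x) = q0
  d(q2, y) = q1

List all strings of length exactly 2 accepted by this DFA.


All strings of length 2: 4 total
Accepted: 2

"xx", "yx"


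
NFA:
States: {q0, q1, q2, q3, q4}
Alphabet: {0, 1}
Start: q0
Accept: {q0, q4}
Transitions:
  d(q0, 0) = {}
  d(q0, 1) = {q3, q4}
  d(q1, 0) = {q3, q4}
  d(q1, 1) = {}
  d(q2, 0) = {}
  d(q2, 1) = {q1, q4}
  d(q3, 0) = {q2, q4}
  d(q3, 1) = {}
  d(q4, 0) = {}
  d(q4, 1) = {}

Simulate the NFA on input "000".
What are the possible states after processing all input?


Start: {q0}
  --0--> {}
  --0--> {}
  --0--> {}

{} (empty set, no valid transitions)


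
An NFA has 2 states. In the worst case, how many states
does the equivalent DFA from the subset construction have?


Subset construction: one DFA state per subset of NFA states.
2^2 = 4

4


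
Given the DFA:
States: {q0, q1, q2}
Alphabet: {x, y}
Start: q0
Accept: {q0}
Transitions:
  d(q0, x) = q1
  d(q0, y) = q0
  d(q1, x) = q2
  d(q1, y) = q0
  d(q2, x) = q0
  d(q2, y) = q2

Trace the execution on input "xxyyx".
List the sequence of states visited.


Input: xxyyx
d(q0, x) = q1
d(q1, x) = q2
d(q2, y) = q2
d(q2, y) = q2
d(q2, x) = q0


q0 -> q1 -> q2 -> q2 -> q2 -> q0


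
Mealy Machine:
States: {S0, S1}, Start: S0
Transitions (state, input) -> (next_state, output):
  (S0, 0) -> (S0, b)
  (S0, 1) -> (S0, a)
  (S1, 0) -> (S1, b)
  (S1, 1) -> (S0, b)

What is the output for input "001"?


Step-by-step:
  (S0, 0) -> (S0, b)
  (S0, 0) -> (S0, b)
  (S0, 1) -> (S0, a)

"bba"


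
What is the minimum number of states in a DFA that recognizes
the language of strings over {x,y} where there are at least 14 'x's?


States: count = 0, 1, ..., 13, and a final '>= 14' state.
Total: 14 + 1 = 15. Accept = '>= 14' state.

15


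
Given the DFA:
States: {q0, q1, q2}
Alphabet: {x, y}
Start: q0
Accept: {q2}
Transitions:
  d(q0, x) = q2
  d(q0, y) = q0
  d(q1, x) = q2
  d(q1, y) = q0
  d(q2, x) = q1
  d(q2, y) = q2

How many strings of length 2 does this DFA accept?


Enumerating all length-2 strings:
  "xx" -> q1 [reject]
  "xy" -> q2 [accept]
  "yx" -> q2 [accept]
  "yy" -> q0 [reject]

2 out of 4


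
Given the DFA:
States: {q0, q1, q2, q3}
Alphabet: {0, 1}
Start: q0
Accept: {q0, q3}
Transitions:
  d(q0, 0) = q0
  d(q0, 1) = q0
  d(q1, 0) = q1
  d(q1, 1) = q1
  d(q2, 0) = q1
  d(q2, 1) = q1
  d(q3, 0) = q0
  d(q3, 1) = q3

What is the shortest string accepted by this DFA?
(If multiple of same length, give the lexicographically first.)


BFS by string length (lex-first path to each state shown):
  len 0: q0<-""
Found accept state at length 0.

"" (empty string)


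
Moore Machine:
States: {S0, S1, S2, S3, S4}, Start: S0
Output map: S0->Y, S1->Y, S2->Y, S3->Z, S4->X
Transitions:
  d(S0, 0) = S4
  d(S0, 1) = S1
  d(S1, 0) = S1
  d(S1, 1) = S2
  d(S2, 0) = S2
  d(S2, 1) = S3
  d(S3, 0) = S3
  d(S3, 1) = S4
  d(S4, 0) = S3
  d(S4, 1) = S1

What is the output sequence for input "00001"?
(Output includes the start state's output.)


Start: S0 (output Y)
  --0--> S4 (output X)
  --0--> S3 (output Z)
  --0--> S3 (output Z)
  --0--> S3 (output Z)
  --1--> S4 (output X)

"YXZZZX"


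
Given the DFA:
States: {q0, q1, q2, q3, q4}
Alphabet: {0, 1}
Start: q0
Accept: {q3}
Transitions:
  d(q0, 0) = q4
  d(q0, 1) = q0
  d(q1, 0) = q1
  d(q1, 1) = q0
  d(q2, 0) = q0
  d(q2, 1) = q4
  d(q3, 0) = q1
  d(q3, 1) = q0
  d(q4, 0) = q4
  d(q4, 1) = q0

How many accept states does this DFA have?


Accept states listed: {q3}
Counting: q3(1)

1


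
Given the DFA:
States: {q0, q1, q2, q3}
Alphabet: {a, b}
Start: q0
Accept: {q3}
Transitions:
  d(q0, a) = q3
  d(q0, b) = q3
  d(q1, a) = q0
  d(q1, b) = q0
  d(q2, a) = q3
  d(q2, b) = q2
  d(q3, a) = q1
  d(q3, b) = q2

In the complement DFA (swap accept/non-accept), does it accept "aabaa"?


Trace: q0 -> q3 -> q1 -> q0 -> q3 -> q1
Final: q1
Original accept: {q3}
Complement: q1 is not in original accept

Yes, complement accepts (original rejects)


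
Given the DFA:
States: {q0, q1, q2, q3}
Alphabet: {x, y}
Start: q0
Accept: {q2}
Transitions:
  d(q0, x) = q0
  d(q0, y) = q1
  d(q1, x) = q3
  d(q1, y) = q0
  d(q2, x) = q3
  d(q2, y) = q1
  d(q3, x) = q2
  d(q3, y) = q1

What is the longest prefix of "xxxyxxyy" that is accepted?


Run the DFA, marking each prefix where the state is accepting:
  "" -> q0 [reject]
  "x" -> q0 [reject]
  "xx" -> q0 [reject]
  "xxx" -> q0 [reject]
  "xxxy" -> q1 [reject]
  "xxxyx" -> q3 [reject]
  "xxxyxx" -> q2 [accept]
  "xxxyxxy" -> q1 [reject]
  "xxxyxxyy" -> q0 [reject]

"xxxyxx"


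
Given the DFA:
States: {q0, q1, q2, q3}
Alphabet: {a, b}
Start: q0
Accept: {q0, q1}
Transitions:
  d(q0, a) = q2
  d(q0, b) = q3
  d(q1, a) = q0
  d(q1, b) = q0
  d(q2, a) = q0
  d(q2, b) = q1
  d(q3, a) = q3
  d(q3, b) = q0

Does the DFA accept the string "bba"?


Trace: q0 -> q3 -> q0 -> q2
Final state: q2
Accept states: {q0, q1}

No, rejected (final state q2 is not an accept state)


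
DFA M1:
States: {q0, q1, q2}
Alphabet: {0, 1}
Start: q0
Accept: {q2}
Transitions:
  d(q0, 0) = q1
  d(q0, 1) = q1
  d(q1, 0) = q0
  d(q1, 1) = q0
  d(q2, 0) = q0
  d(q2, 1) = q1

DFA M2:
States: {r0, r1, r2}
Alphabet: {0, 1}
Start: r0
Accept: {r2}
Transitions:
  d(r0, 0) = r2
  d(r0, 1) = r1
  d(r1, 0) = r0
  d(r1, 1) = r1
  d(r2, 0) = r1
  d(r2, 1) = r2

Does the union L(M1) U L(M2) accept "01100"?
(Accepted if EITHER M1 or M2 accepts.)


M1: final=q1 accepted=False
M2: final=r0 accepted=False

No, union rejects (neither accepts)


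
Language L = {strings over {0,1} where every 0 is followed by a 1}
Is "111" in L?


'00' present: False; ends with '0': False

Yes, "111" is in L


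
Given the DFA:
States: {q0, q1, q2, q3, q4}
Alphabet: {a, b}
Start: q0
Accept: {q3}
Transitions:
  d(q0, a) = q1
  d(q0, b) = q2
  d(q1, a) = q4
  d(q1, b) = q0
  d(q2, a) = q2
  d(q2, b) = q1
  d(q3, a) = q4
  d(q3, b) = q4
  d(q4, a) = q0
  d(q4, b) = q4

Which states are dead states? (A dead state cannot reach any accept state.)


Forward reachability from each state:
  q0 -> reaches {q0, q1, q2, q4}, no accept state (dead)
  q1 -> reaches {q0, q1, q2, q4}, no accept state (dead)
  q2 -> reaches {q0, q1, q2, q4}, no accept state (dead)
  q3 -> reaches accept state q3 (live)
  q4 -> reaches {q0, q1, q2, q4}, no accept state (dead)

{q0, q1, q2, q4}


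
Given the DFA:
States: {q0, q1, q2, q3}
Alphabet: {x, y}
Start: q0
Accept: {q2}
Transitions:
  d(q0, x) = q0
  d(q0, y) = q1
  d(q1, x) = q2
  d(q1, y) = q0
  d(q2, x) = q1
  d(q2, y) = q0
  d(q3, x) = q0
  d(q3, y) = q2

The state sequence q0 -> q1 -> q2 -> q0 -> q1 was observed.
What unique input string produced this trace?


Trace back each transition to find the symbol:
  q0 --[y]--> q1
  q1 --[x]--> q2
  q2 --[y]--> q0
  q0 --[y]--> q1

"yxyy"


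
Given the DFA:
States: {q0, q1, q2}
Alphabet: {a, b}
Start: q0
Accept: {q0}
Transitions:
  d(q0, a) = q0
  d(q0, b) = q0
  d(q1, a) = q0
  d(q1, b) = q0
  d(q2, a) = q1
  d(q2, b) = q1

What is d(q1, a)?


Looking up transition d(q1, a)

q0


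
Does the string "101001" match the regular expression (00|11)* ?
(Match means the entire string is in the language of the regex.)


|string| = 6; first = '1'; last = '1'

No, "101001" does not match (00|11)*


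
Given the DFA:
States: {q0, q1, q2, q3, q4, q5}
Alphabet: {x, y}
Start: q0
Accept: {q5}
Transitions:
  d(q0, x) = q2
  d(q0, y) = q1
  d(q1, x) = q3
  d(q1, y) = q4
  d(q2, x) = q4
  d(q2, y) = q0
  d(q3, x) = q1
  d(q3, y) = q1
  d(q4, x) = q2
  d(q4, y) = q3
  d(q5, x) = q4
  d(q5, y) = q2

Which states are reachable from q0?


BFS from q0:
  layer 0: {q0}
  layer 1: {q1, q2}
  layer 2: {q3, q4}

{q0, q1, q2, q3, q4}


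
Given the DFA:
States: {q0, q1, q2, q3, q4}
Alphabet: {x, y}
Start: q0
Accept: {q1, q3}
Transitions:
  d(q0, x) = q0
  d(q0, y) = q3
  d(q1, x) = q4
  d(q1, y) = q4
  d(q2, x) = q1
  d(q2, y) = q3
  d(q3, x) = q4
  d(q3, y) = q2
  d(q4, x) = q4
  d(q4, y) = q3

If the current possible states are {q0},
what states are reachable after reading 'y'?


Apply transition on 'y' from each current state:
  d(q0, y) = q3

{q3}


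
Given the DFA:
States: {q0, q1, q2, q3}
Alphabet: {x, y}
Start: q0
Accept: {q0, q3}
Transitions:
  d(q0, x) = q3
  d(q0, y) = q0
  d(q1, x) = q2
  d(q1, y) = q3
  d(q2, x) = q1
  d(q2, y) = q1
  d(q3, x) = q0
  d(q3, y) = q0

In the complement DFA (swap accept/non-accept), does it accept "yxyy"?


Trace: q0 -> q0 -> q3 -> q0 -> q0
Final: q0
Original accept: {q0, q3}
Complement: q0 is in original accept

No, complement rejects (original accepts)


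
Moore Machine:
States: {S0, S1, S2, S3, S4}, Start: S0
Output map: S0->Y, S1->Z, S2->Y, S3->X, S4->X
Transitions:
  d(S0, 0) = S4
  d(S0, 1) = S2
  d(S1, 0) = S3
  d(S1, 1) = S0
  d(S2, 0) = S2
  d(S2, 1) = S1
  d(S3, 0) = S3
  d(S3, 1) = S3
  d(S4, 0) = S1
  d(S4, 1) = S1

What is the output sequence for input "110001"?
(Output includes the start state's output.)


Start: S0 (output Y)
  --1--> S2 (output Y)
  --1--> S1 (output Z)
  --0--> S3 (output X)
  --0--> S3 (output X)
  --0--> S3 (output X)
  --1--> S3 (output X)

"YYZXXXX"


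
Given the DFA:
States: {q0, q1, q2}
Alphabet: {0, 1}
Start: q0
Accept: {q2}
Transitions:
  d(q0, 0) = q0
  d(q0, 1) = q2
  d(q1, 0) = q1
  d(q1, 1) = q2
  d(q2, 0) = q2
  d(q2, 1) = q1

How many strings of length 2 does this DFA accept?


Enumerating all length-2 strings:
  "00" -> q0 [reject]
  "01" -> q2 [accept]
  "10" -> q2 [accept]
  "11" -> q1 [reject]

2 out of 4


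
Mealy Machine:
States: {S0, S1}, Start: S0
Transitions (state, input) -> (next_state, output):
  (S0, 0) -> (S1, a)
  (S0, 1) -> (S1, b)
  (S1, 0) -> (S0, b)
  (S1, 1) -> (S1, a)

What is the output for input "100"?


Step-by-step:
  (S0, 1) -> (S1, b)
  (S1, 0) -> (S0, b)
  (S0, 0) -> (S1, a)

"bba"


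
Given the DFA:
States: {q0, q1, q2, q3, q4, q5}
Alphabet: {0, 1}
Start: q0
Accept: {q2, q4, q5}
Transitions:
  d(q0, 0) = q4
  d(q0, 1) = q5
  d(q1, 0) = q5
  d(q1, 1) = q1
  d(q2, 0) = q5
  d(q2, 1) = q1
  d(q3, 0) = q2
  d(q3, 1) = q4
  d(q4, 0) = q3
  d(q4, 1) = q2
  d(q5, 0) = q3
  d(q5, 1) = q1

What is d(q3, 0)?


Looking up transition d(q3, 0)

q2


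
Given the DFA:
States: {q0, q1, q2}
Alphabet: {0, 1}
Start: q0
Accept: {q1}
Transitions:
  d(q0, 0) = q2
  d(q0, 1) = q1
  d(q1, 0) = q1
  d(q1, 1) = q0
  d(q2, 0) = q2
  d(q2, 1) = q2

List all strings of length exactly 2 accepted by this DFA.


All strings of length 2: 4 total
Accepted: 1

"10"


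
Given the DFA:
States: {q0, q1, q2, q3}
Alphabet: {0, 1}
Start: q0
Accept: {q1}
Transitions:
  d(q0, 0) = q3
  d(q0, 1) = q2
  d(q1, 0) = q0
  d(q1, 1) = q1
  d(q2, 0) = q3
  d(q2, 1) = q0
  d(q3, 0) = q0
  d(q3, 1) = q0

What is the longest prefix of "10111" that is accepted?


Run the DFA, marking each prefix where the state is accepting:
  "" -> q0 [reject]
  "1" -> q2 [reject]
  "10" -> q3 [reject]
  "101" -> q0 [reject]
  "1011" -> q2 [reject]
  "10111" -> q0 [reject]

No prefix is accepted


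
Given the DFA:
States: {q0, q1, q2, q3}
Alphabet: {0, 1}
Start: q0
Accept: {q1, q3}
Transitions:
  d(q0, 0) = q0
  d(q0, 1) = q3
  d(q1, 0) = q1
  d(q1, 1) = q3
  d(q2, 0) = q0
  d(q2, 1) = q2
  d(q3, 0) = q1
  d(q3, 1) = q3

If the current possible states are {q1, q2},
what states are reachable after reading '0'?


Apply transition on '0' from each current state:
  d(q1, 0) = q1
  d(q2, 0) = q0

{q0, q1}


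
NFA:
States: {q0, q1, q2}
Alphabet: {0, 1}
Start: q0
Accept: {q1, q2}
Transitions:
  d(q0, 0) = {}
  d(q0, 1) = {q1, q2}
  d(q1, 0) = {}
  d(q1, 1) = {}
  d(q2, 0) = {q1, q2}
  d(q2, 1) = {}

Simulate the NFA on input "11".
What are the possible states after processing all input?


Start: {q0}
  --1--> {q1, q2}
  --1--> {}

{} (empty set, no valid transitions)


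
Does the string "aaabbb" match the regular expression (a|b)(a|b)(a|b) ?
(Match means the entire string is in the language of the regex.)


|string| = 6; first = 'a'; last = 'b'

No, "aaabbb" does not match (a|b)(a|b)(a|b)


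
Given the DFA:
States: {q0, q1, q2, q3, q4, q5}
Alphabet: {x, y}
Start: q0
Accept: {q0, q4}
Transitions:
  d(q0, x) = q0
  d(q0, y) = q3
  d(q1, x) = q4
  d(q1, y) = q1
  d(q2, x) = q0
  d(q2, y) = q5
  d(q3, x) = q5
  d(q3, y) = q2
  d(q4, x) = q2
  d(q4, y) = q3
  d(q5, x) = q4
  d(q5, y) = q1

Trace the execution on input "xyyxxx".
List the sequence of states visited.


Input: xyyxxx
d(q0, x) = q0
d(q0, y) = q3
d(q3, y) = q2
d(q2, x) = q0
d(q0, x) = q0
d(q0, x) = q0


q0 -> q0 -> q3 -> q2 -> q0 -> q0 -> q0


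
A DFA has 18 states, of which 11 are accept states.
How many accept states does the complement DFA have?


Complement swaps accept and non-accept states.
18 - 11 = 7

7


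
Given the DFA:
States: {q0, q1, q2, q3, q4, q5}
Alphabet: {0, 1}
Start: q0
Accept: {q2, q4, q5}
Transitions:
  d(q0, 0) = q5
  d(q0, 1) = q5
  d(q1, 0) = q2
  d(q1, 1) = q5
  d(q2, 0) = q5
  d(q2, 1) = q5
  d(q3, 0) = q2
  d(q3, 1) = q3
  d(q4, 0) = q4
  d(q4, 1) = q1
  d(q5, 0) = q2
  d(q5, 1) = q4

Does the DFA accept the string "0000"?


Trace: q0 -> q5 -> q2 -> q5 -> q2
Final state: q2
Accept states: {q2, q4, q5}

Yes, accepted (final state q2 is an accept state)


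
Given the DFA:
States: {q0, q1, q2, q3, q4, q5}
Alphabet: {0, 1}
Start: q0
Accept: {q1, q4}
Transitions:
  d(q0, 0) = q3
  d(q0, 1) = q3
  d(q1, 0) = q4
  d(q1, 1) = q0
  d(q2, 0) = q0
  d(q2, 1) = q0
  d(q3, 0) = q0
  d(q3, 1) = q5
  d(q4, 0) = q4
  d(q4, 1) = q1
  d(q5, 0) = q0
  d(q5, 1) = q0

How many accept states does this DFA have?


Accept states listed: {q1, q4}
Counting: q1(1) q4(2)

2


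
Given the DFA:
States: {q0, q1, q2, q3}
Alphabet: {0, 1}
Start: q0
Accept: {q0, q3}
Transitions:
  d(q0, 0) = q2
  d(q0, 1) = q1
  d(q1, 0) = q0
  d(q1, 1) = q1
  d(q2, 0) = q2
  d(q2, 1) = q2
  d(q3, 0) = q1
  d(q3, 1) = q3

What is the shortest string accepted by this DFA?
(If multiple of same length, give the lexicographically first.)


BFS by string length (lex-first path to each state shown):
  len 0: q0<-""
Found accept state at length 0.

"" (empty string)


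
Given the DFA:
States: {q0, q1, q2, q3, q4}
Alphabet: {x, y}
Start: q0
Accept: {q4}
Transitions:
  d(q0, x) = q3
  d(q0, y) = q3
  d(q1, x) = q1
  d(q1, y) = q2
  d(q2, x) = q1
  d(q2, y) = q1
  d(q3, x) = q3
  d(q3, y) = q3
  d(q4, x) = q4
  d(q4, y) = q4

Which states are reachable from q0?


BFS from q0:
  layer 0: {q0}
  layer 1: {q3}

{q0, q3}


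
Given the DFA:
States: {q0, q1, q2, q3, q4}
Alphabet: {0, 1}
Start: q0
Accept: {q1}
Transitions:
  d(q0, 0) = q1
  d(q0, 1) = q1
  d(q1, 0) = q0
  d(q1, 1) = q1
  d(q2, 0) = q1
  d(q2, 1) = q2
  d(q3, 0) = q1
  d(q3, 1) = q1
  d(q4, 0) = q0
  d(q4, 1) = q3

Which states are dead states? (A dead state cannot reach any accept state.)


Forward reachability from each state:
  q0 -> reaches accept state q1 (live)
  q1 -> reaches accept state q1 (live)
  q2 -> reaches accept state q1 (live)
  q3 -> reaches accept state q1 (live)
  q4 -> reaches accept state q1 (live)

None (all states can reach an accept state)


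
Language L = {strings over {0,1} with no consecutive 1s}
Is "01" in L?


'11' does not occur

Yes, "01" is in L


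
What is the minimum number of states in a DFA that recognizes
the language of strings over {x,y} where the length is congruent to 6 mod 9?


States track (length) mod 9.
Need 9 states: one per remainder 0..8; accept = remainder 6.

9


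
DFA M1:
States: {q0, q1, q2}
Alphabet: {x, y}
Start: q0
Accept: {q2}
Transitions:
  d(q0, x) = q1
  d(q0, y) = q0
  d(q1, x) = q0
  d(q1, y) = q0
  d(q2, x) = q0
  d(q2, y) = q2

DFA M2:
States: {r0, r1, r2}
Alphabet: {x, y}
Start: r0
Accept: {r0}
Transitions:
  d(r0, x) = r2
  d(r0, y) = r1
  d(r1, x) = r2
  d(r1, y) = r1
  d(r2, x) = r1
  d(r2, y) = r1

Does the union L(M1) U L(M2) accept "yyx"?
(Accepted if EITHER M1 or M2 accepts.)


M1: final=q1 accepted=False
M2: final=r2 accepted=False

No, union rejects (neither accepts)


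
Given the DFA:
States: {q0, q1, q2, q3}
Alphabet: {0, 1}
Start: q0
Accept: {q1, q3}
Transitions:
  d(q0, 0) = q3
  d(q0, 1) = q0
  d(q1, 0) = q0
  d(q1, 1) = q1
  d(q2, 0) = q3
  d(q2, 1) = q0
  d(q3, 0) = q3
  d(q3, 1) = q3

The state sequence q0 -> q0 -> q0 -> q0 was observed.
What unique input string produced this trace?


Trace back each transition to find the symbol:
  q0 --[1]--> q0
  q0 --[1]--> q0
  q0 --[1]--> q0

"111"


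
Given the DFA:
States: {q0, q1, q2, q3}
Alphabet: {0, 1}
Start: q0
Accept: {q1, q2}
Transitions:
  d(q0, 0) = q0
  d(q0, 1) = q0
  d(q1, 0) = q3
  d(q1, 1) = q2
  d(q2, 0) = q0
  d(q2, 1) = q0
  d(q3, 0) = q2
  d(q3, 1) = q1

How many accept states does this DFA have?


Accept states listed: {q1, q2}
Counting: q1(1) q2(2)

2


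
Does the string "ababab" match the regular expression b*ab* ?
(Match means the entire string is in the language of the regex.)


|string| = 6; first = 'a'; last = 'b'

No, "ababab" does not match b*ab*


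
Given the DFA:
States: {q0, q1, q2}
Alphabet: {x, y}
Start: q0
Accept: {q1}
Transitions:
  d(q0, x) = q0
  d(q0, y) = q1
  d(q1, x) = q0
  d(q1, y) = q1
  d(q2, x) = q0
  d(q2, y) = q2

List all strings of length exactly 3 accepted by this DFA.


All strings of length 3: 8 total
Accepted: 4

"xxy", "xyy", "yxy", "yyy"


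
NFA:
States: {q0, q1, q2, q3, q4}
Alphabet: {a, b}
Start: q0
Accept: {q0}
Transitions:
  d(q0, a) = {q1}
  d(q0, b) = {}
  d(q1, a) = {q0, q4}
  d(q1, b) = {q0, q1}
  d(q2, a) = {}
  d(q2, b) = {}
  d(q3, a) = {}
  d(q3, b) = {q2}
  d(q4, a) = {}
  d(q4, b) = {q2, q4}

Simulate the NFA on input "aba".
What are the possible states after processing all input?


Start: {q0}
  --a--> {q1}
  --b--> {q0, q1}
  --a--> {q0, q1, q4}

{q0, q1, q4}


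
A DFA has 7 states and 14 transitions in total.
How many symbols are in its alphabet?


Each state has exactly one transition per symbol.
|alphabet| = transitions / states = 14 / 7 = 2

2


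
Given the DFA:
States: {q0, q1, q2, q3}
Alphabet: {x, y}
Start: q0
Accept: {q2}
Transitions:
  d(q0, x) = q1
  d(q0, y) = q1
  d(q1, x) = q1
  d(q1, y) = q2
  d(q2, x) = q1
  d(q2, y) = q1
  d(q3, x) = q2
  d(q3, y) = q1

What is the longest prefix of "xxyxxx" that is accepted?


Run the DFA, marking each prefix where the state is accepting:
  "" -> q0 [reject]
  "x" -> q1 [reject]
  "xx" -> q1 [reject]
  "xxy" -> q2 [accept]
  "xxyx" -> q1 [reject]
  "xxyxx" -> q1 [reject]
  "xxyxxx" -> q1 [reject]

"xxy"


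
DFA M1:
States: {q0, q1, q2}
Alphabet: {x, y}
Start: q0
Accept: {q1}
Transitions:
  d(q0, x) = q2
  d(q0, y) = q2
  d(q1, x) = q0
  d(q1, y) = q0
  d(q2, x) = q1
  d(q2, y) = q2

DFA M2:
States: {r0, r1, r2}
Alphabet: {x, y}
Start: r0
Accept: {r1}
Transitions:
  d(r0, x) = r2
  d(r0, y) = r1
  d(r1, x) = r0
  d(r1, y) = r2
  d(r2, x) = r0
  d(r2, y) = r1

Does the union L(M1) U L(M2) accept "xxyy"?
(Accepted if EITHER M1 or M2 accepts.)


M1: final=q2 accepted=False
M2: final=r2 accepted=False

No, union rejects (neither accepts)


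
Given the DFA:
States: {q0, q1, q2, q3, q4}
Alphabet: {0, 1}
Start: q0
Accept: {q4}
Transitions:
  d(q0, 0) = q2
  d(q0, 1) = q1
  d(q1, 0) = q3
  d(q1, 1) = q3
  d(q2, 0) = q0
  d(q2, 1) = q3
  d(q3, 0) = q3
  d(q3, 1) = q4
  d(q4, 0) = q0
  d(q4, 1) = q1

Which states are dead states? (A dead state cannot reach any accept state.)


Forward reachability from each state:
  q0 -> reaches accept state q4 (live)
  q1 -> reaches accept state q4 (live)
  q2 -> reaches accept state q4 (live)
  q3 -> reaches accept state q4 (live)
  q4 -> reaches accept state q4 (live)

None (all states can reach an accept state)


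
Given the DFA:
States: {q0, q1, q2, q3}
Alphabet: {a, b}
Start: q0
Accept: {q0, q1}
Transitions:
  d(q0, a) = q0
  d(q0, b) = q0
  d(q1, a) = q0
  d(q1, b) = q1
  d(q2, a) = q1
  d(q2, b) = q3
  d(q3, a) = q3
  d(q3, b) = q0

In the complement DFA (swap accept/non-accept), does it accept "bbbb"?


Trace: q0 -> q0 -> q0 -> q0 -> q0
Final: q0
Original accept: {q0, q1}
Complement: q0 is in original accept

No, complement rejects (original accepts)


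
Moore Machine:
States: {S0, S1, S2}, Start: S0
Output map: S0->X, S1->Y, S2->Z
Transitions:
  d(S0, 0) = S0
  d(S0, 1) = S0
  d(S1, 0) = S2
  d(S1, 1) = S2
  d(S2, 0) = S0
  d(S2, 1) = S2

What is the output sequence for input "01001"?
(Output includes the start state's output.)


Start: S0 (output X)
  --0--> S0 (output X)
  --1--> S0 (output X)
  --0--> S0 (output X)
  --0--> S0 (output X)
  --1--> S0 (output X)

"XXXXXX"


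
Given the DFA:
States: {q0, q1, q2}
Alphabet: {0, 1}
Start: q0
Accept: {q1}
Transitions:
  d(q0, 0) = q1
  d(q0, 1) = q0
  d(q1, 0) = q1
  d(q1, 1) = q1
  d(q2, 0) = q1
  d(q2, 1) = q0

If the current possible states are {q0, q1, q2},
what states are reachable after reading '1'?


Apply transition on '1' from each current state:
  d(q0, 1) = q0
  d(q1, 1) = q1
  d(q2, 1) = q0

{q0, q1}


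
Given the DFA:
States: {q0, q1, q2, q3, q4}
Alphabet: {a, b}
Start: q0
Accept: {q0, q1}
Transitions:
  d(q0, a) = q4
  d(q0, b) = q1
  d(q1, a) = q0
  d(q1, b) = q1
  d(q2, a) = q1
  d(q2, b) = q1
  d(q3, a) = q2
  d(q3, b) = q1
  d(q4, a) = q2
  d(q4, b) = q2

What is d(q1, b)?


Looking up transition d(q1, b)

q1


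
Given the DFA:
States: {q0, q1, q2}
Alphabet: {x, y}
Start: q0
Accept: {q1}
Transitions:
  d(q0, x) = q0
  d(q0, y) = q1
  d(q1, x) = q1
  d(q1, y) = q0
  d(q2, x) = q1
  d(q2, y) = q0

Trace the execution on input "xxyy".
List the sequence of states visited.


Input: xxyy
d(q0, x) = q0
d(q0, x) = q0
d(q0, y) = q1
d(q1, y) = q0


q0 -> q0 -> q0 -> q1 -> q0


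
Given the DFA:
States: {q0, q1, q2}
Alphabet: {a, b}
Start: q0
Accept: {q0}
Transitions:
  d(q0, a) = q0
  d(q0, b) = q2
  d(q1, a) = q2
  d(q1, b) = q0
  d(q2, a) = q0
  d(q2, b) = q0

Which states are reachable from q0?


BFS from q0:
  layer 0: {q0}
  layer 1: {q2}

{q0, q2}


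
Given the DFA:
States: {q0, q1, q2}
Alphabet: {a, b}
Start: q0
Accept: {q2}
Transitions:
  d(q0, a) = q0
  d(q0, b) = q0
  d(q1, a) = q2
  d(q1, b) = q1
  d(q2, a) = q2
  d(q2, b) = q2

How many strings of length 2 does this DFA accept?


Enumerating all length-2 strings:
  "aa" -> q0 [reject]
  "ab" -> q0 [reject]
  "ba" -> q0 [reject]
  "bb" -> q0 [reject]

0 out of 4


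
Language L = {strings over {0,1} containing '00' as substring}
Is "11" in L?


'00' does not occur

No, "11" is not in L


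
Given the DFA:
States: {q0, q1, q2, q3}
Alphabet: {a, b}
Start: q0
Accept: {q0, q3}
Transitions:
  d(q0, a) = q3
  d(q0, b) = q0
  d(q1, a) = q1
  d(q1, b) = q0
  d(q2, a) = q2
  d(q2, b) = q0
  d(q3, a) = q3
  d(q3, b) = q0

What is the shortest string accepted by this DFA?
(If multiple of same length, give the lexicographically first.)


BFS by string length (lex-first path to each state shown):
  len 0: q0<-""
Found accept state at length 0.

"" (empty string)


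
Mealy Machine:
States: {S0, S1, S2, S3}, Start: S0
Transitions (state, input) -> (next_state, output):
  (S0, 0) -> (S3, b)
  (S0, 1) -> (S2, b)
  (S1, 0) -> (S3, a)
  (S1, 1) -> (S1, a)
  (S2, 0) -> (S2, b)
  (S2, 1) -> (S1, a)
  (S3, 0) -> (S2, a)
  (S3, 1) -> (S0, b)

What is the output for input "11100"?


Step-by-step:
  (S0, 1) -> (S2, b)
  (S2, 1) -> (S1, a)
  (S1, 1) -> (S1, a)
  (S1, 0) -> (S3, a)
  (S3, 0) -> (S2, a)

"baaaa"


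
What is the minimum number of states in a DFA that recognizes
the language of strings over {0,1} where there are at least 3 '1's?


States: count = 0, 1, ..., 2, and a final '>= 3' state.
Total: 3 + 1 = 4. Accept = '>= 3' state.

4


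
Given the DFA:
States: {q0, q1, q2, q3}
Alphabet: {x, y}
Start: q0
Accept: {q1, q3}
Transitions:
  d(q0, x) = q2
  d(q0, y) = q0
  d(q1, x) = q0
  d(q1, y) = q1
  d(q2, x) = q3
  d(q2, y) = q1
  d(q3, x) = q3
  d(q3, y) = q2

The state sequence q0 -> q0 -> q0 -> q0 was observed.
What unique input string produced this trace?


Trace back each transition to find the symbol:
  q0 --[y]--> q0
  q0 --[y]--> q0
  q0 --[y]--> q0

"yyy"


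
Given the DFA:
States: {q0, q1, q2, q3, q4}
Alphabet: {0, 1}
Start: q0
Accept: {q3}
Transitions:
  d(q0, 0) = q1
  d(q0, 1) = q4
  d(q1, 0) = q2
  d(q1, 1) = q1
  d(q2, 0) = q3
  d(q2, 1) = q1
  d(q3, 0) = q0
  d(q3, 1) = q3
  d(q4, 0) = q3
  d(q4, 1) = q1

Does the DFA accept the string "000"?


Trace: q0 -> q1 -> q2 -> q3
Final state: q3
Accept states: {q3}

Yes, accepted (final state q3 is an accept state)


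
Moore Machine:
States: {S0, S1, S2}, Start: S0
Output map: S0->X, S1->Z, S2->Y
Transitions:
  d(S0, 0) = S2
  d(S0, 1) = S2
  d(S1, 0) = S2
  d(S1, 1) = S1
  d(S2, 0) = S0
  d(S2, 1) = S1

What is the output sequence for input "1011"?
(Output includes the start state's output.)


Start: S0 (output X)
  --1--> S2 (output Y)
  --0--> S0 (output X)
  --1--> S2 (output Y)
  --1--> S1 (output Z)

"XYXYZ"


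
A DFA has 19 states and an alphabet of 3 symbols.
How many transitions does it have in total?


Each state has exactly one transition per symbol.
19 * 3 = 57

57


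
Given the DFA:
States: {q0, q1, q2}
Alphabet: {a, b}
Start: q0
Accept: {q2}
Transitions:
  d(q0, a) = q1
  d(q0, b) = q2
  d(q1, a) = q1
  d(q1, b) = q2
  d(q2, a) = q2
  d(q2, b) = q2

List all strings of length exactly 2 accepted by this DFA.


All strings of length 2: 4 total
Accepted: 3

"ab", "ba", "bb"


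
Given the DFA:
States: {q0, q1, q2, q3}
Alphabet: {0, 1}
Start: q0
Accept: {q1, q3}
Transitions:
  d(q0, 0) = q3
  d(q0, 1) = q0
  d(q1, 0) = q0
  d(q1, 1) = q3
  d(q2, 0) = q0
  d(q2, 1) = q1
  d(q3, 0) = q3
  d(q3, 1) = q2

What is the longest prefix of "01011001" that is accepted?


Run the DFA, marking each prefix where the state is accepting:
  "" -> q0 [reject]
  "0" -> q3 [accept]
  "01" -> q2 [reject]
  "010" -> q0 [reject]
  "0101" -> q0 [reject]
  "01011" -> q0 [reject]
  "010110" -> q3 [accept]
  "0101100" -> q3 [accept]
  "01011001" -> q2 [reject]

"0101100"


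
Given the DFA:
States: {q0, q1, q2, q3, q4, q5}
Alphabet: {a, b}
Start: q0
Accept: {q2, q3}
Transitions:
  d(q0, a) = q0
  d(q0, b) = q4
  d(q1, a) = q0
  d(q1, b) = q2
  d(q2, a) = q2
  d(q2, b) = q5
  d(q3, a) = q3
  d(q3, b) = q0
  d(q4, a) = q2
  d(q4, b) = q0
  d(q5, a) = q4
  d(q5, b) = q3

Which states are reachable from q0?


BFS from q0:
  layer 0: {q0}
  layer 1: {q4}
  layer 2: {q2}
  layer 3: {q5}
  layer 4: {q3}

{q0, q2, q3, q4, q5}


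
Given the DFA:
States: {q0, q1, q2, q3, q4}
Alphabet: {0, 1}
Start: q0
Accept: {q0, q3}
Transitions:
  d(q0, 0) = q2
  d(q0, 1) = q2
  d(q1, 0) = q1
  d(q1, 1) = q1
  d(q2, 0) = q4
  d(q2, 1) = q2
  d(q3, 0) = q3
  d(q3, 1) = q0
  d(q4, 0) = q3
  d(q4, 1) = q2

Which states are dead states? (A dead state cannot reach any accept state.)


Forward reachability from each state:
  q0 -> reaches accept state q0 (live)
  q1 -> reaches {q1}, no accept state (dead)
  q2 -> reaches accept state q0 (live)
  q3 -> reaches accept state q0 (live)
  q4 -> reaches accept state q0 (live)

{q1}


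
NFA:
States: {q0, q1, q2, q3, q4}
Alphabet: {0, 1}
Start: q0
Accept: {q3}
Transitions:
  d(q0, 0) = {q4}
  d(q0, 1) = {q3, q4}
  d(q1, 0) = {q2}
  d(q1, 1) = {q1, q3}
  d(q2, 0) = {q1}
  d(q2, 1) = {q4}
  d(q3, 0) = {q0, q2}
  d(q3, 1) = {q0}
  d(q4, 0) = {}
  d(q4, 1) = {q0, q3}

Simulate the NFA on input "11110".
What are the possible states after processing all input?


Start: {q0}
  --1--> {q3, q4}
  --1--> {q0, q3}
  --1--> {q0, q3, q4}
  --1--> {q0, q3, q4}
  --0--> {q0, q2, q4}

{q0, q2, q4}


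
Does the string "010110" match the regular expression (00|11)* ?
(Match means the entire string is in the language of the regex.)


|string| = 6; first = '0'; last = '0'

No, "010110" does not match (00|11)*


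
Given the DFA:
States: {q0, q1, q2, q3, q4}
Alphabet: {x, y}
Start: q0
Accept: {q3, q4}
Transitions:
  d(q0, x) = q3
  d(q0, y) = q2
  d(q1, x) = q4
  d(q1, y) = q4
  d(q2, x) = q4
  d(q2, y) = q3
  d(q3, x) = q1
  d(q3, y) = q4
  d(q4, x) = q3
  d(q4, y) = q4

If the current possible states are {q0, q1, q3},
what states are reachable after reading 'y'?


Apply transition on 'y' from each current state:
  d(q0, y) = q2
  d(q1, y) = q4
  d(q3, y) = q4

{q2, q4}


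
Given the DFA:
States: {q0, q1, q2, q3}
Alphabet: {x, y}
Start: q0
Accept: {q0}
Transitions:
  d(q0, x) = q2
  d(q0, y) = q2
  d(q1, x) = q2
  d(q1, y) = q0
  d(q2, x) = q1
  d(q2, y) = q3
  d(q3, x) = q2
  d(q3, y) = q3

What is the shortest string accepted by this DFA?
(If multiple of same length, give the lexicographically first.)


BFS by string length (lex-first path to each state shown):
  len 0: q0<-""
Found accept state at length 0.

"" (empty string)


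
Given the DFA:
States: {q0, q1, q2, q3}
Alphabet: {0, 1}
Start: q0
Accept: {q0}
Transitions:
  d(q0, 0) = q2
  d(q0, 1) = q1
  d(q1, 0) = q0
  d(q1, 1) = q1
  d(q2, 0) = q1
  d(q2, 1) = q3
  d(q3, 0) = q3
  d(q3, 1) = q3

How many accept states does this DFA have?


Accept states listed: {q0}
Counting: q0(1)

1


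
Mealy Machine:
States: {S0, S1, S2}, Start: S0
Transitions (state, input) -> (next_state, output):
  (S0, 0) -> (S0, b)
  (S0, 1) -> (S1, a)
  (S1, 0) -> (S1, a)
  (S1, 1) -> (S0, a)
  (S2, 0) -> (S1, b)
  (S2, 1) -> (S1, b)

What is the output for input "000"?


Step-by-step:
  (S0, 0) -> (S0, b)
  (S0, 0) -> (S0, b)
  (S0, 0) -> (S0, b)

"bbb"


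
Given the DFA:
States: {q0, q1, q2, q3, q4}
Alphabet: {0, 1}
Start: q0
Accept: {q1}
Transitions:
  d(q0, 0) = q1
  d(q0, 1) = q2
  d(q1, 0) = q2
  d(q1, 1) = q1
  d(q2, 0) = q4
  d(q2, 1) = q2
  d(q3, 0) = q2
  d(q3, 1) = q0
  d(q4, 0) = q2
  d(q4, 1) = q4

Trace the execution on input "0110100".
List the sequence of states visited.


Input: 0110100
d(q0, 0) = q1
d(q1, 1) = q1
d(q1, 1) = q1
d(q1, 0) = q2
d(q2, 1) = q2
d(q2, 0) = q4
d(q4, 0) = q2


q0 -> q1 -> q1 -> q1 -> q2 -> q2 -> q4 -> q2


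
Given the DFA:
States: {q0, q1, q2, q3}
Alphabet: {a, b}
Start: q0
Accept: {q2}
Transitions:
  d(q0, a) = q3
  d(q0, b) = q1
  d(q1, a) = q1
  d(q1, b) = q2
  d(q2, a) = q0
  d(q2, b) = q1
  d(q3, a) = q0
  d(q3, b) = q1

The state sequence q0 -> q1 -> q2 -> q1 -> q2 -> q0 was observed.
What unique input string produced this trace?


Trace back each transition to find the symbol:
  q0 --[b]--> q1
  q1 --[b]--> q2
  q2 --[b]--> q1
  q1 --[b]--> q2
  q2 --[a]--> q0

"bbbba"


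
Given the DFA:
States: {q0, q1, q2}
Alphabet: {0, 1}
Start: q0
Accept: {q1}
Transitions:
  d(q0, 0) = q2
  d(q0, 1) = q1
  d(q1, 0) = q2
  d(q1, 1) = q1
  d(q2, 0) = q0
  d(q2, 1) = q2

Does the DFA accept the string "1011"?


Trace: q0 -> q1 -> q2 -> q2 -> q2
Final state: q2
Accept states: {q1}

No, rejected (final state q2 is not an accept state)


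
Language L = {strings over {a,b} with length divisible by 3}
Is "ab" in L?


length = 2; 2 mod 3 = 2

No, "ab" is not in L


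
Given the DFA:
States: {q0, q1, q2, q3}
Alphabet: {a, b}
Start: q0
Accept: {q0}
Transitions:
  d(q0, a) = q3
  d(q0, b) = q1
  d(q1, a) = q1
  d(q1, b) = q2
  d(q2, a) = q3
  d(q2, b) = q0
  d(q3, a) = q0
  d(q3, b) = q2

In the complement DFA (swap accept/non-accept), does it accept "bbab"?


Trace: q0 -> q1 -> q2 -> q3 -> q2
Final: q2
Original accept: {q0}
Complement: q2 is not in original accept

Yes, complement accepts (original rejects)


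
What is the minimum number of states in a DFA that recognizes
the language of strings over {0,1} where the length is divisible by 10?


States track (length) mod 10.
Need 10 states: one per remainder 0..9; accept = remainder 0.

10


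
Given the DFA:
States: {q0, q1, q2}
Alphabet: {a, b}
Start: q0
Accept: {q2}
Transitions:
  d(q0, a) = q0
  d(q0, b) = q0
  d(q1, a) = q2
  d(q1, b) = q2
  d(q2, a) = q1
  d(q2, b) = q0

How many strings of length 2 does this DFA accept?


Enumerating all length-2 strings:
  "aa" -> q0 [reject]
  "ab" -> q0 [reject]
  "ba" -> q0 [reject]
  "bb" -> q0 [reject]

0 out of 4


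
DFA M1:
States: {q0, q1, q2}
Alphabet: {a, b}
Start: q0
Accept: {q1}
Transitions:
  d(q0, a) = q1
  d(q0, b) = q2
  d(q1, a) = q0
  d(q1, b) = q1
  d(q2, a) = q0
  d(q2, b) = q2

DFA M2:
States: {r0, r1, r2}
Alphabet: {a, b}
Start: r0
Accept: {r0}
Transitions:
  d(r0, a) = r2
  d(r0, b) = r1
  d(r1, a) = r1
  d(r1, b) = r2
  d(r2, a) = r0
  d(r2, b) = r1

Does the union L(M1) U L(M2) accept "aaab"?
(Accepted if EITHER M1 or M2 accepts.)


M1: final=q1 accepted=True
M2: final=r1 accepted=False

Yes, union accepts


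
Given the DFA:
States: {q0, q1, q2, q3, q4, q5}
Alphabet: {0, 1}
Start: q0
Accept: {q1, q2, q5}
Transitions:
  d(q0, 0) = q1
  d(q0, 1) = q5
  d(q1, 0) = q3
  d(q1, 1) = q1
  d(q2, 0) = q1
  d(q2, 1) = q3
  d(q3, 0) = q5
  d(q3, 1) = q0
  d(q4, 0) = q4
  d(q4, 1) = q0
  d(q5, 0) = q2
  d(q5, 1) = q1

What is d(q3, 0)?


Looking up transition d(q3, 0)

q5


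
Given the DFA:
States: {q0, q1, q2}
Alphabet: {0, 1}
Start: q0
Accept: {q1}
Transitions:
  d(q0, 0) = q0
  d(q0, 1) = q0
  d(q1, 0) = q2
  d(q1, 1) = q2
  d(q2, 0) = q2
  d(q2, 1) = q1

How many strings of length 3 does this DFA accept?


Enumerating all length-3 strings:
  "000" -> q0 [reject]
  "001" -> q0 [reject]
  "010" -> q0 [reject]
  "011" -> q0 [reject]
  "100" -> q0 [reject]
  "101" -> q0 [reject]
  "110" -> q0 [reject]
  "111" -> q0 [reject]

0 out of 8


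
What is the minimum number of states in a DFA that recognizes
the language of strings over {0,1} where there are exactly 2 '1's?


States: count = 0, 1, ..., 2 (that's 3 states), plus a dead state for count > 2.
Total: 3 + 1 = 4. Accept = count-2 state.

4


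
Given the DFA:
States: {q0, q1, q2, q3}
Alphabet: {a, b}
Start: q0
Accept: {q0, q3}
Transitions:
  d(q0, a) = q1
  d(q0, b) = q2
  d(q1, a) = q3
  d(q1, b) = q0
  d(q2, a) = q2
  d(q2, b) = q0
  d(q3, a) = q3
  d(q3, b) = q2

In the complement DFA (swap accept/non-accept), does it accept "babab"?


Trace: q0 -> q2 -> q2 -> q0 -> q1 -> q0
Final: q0
Original accept: {q0, q3}
Complement: q0 is in original accept

No, complement rejects (original accepts)


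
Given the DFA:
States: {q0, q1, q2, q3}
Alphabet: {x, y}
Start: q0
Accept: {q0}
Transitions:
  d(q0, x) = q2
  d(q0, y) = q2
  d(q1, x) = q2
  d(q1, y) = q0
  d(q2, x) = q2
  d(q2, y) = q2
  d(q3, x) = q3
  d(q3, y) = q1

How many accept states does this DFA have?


Accept states listed: {q0}
Counting: q0(1)

1


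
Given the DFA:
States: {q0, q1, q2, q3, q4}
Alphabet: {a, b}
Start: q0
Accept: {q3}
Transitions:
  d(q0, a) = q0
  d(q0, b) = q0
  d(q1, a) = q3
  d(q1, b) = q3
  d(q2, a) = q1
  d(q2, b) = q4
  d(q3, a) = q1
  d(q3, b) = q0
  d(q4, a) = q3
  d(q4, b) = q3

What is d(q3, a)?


Looking up transition d(q3, a)

q1


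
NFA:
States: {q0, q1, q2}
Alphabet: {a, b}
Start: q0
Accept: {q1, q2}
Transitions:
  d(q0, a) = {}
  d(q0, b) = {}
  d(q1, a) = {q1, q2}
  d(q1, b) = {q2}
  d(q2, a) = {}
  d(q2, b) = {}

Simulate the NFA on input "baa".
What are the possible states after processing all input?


Start: {q0}
  --b--> {}
  --a--> {}
  --a--> {}

{} (empty set, no valid transitions)


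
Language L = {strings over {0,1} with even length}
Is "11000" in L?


length = 5; 5 mod 2 = 1

No, "11000" is not in L


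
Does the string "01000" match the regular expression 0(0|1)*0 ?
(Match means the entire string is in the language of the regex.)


|string| = 5; first = '0'; last = '0'

Yes, "01000" matches 0(0|1)*0


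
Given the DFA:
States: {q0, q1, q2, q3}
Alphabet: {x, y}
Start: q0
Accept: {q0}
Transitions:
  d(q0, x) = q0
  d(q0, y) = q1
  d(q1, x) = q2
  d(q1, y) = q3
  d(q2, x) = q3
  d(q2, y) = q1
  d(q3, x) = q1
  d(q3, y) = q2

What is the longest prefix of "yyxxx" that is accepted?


Run the DFA, marking each prefix where the state is accepting:
  "" -> q0 [accept]
  "y" -> q1 [reject]
  "yy" -> q3 [reject]
  "yyx" -> q1 [reject]
  "yyxx" -> q2 [reject]
  "yyxxx" -> q3 [reject]

""


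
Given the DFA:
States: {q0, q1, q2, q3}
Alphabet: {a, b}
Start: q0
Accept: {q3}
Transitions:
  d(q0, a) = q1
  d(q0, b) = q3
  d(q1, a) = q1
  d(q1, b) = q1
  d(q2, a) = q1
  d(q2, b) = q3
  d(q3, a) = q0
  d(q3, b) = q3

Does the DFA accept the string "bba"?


Trace: q0 -> q3 -> q3 -> q0
Final state: q0
Accept states: {q3}

No, rejected (final state q0 is not an accept state)


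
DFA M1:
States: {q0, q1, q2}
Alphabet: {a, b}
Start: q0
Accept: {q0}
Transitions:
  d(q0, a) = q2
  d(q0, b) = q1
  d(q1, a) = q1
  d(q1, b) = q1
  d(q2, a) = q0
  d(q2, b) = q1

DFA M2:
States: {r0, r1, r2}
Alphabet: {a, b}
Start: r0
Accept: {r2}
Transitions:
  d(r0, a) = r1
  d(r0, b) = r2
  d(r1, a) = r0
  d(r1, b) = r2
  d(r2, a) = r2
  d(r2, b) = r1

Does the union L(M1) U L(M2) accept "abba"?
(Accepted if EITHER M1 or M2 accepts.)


M1: final=q1 accepted=False
M2: final=r0 accepted=False

No, union rejects (neither accepts)


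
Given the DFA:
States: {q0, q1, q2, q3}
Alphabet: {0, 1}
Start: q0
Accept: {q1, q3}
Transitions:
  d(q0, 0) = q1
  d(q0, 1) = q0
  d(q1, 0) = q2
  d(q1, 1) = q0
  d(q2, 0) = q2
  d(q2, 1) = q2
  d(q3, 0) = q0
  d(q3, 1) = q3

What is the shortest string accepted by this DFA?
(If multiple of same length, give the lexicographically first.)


BFS by string length (lex-first path to each state shown):
  len 0: q0<-""
  len 1: q0<-"1", q1<-"0"
Found accept state at length 1.

"0"


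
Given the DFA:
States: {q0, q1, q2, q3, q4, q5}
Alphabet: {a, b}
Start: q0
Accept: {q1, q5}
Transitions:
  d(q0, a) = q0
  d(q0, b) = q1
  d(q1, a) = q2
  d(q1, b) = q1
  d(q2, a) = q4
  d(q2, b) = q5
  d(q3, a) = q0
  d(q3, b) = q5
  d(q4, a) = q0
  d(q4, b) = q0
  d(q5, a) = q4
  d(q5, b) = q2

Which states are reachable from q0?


BFS from q0:
  layer 0: {q0}
  layer 1: {q1}
  layer 2: {q2}
  layer 3: {q4, q5}

{q0, q1, q2, q4, q5}


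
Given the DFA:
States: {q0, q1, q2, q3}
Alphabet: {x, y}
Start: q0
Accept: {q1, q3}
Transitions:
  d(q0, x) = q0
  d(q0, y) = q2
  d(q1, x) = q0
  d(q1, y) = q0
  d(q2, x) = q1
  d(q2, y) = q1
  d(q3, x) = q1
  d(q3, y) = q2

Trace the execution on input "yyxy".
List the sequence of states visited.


Input: yyxy
d(q0, y) = q2
d(q2, y) = q1
d(q1, x) = q0
d(q0, y) = q2


q0 -> q2 -> q1 -> q0 -> q2


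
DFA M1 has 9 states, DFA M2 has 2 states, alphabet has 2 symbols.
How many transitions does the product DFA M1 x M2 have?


Product DFA has 9 * 2 = 18 states.
Each has 2 transitions: 18 * 2 = 36

36


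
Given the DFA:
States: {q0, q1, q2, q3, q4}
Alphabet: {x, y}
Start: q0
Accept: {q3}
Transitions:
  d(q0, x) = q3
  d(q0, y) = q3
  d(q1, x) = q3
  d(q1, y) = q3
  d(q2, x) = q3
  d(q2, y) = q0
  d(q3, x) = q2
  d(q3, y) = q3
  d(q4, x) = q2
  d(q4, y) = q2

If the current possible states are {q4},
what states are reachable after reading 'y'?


Apply transition on 'y' from each current state:
  d(q4, y) = q2

{q2}


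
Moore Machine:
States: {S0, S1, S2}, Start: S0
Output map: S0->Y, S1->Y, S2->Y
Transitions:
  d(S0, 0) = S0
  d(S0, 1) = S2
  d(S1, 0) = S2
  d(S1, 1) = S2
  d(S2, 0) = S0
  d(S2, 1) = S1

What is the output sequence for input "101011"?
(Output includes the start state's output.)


Start: S0 (output Y)
  --1--> S2 (output Y)
  --0--> S0 (output Y)
  --1--> S2 (output Y)
  --0--> S0 (output Y)
  --1--> S2 (output Y)
  --1--> S1 (output Y)

"YYYYYYY"


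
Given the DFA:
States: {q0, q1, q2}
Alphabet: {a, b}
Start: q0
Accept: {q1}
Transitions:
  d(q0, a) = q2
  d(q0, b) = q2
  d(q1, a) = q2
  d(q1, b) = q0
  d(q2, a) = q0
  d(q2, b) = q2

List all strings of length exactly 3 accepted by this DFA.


All strings of length 3: 8 total
Accepted: 0

None


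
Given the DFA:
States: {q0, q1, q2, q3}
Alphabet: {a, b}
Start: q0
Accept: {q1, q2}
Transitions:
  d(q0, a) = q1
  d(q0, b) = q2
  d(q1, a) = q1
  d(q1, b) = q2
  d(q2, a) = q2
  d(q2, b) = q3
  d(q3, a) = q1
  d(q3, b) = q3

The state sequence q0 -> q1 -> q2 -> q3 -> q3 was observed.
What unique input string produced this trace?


Trace back each transition to find the symbol:
  q0 --[a]--> q1
  q1 --[b]--> q2
  q2 --[b]--> q3
  q3 --[b]--> q3

"abbb"
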